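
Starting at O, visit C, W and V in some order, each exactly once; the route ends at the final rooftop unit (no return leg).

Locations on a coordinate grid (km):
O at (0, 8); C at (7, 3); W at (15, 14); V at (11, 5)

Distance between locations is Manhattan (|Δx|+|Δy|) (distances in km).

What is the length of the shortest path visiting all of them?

There are 3! = 6 possible orderings.
O→C→W→V: 12+19+13 = 44
O→C→V→W: 12+6+13 = 31
O→W→C→V: 21+19+6 = 46
O→W→V→C: 21+13+6 = 40
O→V→C→W: 14+6+19 = 39
O→V→W→C: 14+13+19 = 46
The minimum is 31.
One shortest path: O → C → V → W.

31 km — the minimum one-way total.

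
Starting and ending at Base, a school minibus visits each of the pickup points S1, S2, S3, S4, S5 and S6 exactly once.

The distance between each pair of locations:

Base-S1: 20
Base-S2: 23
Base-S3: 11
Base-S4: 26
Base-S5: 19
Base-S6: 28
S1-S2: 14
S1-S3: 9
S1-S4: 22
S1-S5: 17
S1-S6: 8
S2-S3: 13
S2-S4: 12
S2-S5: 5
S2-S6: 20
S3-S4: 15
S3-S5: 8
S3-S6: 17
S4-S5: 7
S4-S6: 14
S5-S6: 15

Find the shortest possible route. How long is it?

Minimum total distance: 77.

Base→S1→S2→S3→S4→S5→S6→Base: 20+14+13+15+7+15+28 = 112
Base→S1→S2→S3→S4→S6→S5→Base: 20+14+13+15+14+15+19 = 110
Base→S1→S2→S3→S5→S4→S6→Base: 20+14+13+8+7+14+28 = 104
Base→S1→S2→S3→S5→S6→S4→Base: 20+14+13+8+15+14+26 = 110
Base→S1→S2→S3→S6→S4→S5→Base: 20+14+13+17+14+7+19 = 104
Base→S1→S2→S3→S6→S5→S4→Base: 20+14+13+17+15+7+26 = 112
Base→S1→S2→S4→S3→S5→S6→Base: 20+14+12+15+8+15+28 = 112
Base→S1→S2→S4→S3→S6→S5→Base: 20+14+12+15+17+15+19 = 112
… (352 more)
Base→S2→S5→S4→S6→S1→S3→Base: 23+5+7+14+8+9+11 = 77  ← best
The minimum is 77.
One optimal route: Base → S2 → S5 → S4 → S6 → S1 → S3 → Base (or its reverse).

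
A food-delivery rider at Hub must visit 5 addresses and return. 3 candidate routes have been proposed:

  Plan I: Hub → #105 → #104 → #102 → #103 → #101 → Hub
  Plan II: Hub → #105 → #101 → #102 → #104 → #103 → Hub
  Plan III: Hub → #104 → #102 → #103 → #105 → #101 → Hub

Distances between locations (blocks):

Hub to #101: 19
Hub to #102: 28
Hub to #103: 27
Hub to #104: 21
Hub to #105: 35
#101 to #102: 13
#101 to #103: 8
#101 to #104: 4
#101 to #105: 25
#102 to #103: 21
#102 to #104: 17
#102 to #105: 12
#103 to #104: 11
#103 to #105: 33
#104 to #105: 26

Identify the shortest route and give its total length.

Shortest is Plan I, total 126 blocks.

Plan I: 35 + 26 + 17 + 21 + 8 + 19 = 126
Plan II: 35 + 25 + 13 + 17 + 11 + 27 = 128
Plan III: 21 + 17 + 21 + 33 + 25 + 19 = 136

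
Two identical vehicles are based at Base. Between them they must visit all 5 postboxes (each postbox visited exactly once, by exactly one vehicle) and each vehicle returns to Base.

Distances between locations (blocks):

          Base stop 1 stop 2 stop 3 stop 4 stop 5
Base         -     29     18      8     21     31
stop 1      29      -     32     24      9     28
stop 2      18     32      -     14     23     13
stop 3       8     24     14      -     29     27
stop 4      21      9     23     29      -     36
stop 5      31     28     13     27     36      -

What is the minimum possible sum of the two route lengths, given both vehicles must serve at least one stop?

Minimum combined distance: 105 blocks.

There are 2^4 − 1 = 15 ways to divide the 5 stops into two non-empty groups. For each, the best each vehicle can do is its own shortest tour through its group:
  {stop 1} + {stop 2, stop 3, stop 4, stop 5}: 58 + 92 = 150
  {stop 2} + {stop 1, stop 3, stop 4, stop 5}: 36 + 93 = 129
  {stop 1, stop 2} + {stop 3, stop 4, stop 5}: 79 + 92 = 171
  {stop 3} + {stop 1, stop 2, stop 4, stop 5}: 16 + 89 = 105
  {stop 1, stop 3} + {stop 2, stop 4, stop 5}: 61 + 88 = 149
  {stop 2, stop 3} + {stop 1, stop 4, stop 5}: 40 + 89 = 129
  … (15 splits in total)
Best: vehicle 1 Base → stop 3 → Base = 16; vehicle 2 Base → stop 2 → stop 5 → stop 1 → stop 4 → Base = 89; combined 105.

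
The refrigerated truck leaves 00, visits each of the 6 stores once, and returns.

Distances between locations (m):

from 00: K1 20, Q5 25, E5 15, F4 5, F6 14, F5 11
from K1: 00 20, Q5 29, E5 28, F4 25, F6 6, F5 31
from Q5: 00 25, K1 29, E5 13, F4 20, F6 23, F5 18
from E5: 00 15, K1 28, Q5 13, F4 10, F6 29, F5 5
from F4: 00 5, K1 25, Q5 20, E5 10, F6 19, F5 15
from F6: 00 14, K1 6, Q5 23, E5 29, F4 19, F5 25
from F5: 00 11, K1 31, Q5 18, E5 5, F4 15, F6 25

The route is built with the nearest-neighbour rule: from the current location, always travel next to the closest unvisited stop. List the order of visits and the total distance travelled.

At 00 the remaining stops are F4 5, F5 11, F6 14, E5 15, K1 20, Q5 25; go to F4.
At F4 the remaining stops are E5 10, F5 15, F6 19, Q5 20, K1 25; go to E5.
At E5 the remaining stops are F5 5, Q5 13, K1 28, F6 29; go to F5.
At F5 the remaining stops are Q5 18, F6 25, K1 31; go to Q5.
At Q5 the remaining stops are F6 23, K1 29; go to F6.
At F6 the remaining stops are K1 6; go to K1.
Return K1→00: 20.
Total = 5 + 10 + 5 + 18 + 23 + 6 + 20 = 87.

Nearest-neighbour total = 87 m; route 00 → F4 → E5 → F5 → Q5 → F6 → K1 → 00.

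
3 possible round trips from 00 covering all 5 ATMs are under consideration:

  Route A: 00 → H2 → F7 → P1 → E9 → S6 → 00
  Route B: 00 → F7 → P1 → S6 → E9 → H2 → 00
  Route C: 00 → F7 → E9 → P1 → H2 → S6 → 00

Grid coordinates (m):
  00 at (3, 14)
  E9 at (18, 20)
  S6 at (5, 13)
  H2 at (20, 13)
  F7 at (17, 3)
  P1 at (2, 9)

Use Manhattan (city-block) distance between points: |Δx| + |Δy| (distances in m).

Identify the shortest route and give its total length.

Shortest is Route B, total 100 m.

Route A: 18 + 13 + 21 + 27 + 20 + 3 = 102
Route B: 25 + 21 + 7 + 20 + 9 + 18 = 100
Route C: 25 + 18 + 27 + 22 + 15 + 3 = 110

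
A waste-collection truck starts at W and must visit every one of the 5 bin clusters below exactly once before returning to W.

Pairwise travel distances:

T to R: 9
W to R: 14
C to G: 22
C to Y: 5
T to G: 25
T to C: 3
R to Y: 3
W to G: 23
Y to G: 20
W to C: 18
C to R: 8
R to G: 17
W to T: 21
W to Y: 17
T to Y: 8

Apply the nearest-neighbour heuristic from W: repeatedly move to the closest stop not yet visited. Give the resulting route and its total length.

Total distance 73 via the nearest-neighbour route W → R → Y → C → T → G → W.

From W: distances to unvisited — R=14, Y=17, C=18, T=21, G=23. Nearest is R (14).
From R: distances to unvisited — Y=3, C=8, T=9, G=17. Nearest is Y (3).
From Y: distances to unvisited — C=5, T=8, G=20. Nearest is C (5).
From C: distances to unvisited — T=3, G=22. Nearest is T (3).
From T: distances to unvisited — G=25. Nearest is G (25).
Return G→W: 23.
Total = 14 + 3 + 5 + 3 + 25 + 23 = 73.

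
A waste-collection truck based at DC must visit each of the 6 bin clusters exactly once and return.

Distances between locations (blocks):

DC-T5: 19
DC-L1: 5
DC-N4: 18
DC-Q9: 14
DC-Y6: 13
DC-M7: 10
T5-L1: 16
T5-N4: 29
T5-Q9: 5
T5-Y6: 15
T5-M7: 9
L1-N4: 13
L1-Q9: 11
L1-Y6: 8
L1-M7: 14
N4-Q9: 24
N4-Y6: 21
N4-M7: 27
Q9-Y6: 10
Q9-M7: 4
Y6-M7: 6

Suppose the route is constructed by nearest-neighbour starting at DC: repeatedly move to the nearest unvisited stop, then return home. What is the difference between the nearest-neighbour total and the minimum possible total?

Excess over optimum: 2 blocks.

From DC: L1=5, M7=10, Y6=13, Q9=14, N4=18, T5=19 → choose L1 (5).
From L1: Y6=8, Q9=11, N4=13, M7=14, T5=16 → choose Y6 (8).
From Y6: M7=6, Q9=10, T5=15, N4=21 → choose M7 (6).
From M7: Q9=4, T5=9, N4=27 → choose Q9 (4).
From Q9: T5=5, N4=24 → choose T5 (5).
From T5: N4=29 → choose N4 (29).
NN route DC → L1 → Y6 → M7 → Q9 → T5 → N4 → DC costs 75.
Optimal: DC → T5 → Q9 → M7 → Y6 → L1 → N4 → DC costs 73 (by enumerating all 360 distinct tours).
Excess = 75 − 73 = 2.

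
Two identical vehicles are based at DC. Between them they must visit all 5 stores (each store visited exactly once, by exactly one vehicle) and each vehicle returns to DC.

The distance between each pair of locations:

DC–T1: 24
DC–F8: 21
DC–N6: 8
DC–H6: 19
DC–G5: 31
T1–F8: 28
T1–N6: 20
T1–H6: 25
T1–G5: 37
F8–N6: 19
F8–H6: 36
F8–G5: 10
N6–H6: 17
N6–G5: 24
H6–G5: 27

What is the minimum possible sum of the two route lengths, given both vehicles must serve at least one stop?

There are 2^4 − 1 = 15 ways to divide the 5 stops into two non-empty groups. For each, the best each vehicle can do is its own shortest tour through its group:
  {T1} + {F8, N6, H6, G5}: 48 + 83 = 131
  {F8} + {T1, N6, H6, G5}: 42 + 108 = 150
  {T1, F8} + {N6, H6, G5}: 73 + 78 = 151
  {N6} + {T1, F8, H6, G5}: 16 + 107 = 123
  {T1, N6} + {F8, H6, G5}: 52 + 77 = 129
  {F8, N6} + {T1, H6, G5}: 48 + 107 = 155
  … (15 splits in total)
Best: vehicle 1 DC → N6 → DC = 16; vehicle 2 DC → T1 → H6 → G5 → F8 → DC = 107; combined 123.

Minimum combined distance: 123.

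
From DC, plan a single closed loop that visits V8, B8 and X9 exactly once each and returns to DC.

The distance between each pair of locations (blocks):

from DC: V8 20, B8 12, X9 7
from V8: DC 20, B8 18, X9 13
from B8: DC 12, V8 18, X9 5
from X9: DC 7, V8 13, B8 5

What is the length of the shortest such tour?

50 blocks — the shortest possible round trip.

There are 3 distinct closed tours to check (reversals are equivalent).
DC-V8-B8-X9-DC: 20+18+5+7 = 50
DC-V8-X9-B8-DC: 20+13+5+12 = 50
DC-B8-V8-X9-DC: 12+18+13+7 = 50
The minimum is 50.
One optimal route: DC → V8 → B8 → X9 → DC (or its reverse).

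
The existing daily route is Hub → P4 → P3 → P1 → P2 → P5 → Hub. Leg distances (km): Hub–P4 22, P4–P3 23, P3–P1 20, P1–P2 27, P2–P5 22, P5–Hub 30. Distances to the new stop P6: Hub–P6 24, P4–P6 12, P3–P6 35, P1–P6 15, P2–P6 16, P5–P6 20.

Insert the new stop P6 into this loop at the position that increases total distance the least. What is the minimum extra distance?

Adding 4 km by placing P6 on the P1–P2 leg.

Insertion cost between consecutive stops i–j is d(i,P6) + d(P6,j) − d(i,j):
  between Hub and P4: 24 + 12 − 22 = 14
  between P4 and P3: 12 + 35 − 23 = 24
  between P3 and P1: 35 + 15 − 20 = 30
  between P1 and P2: 15 + 16 − 27 = 4
  between P2 and P5: 16 + 20 − 22 = 14
  between P5 and Hub: 20 + 24 − 30 = 14
Cheapest insertion is between P1 and P2, adding 4.
New total = 144 + 4 = 148.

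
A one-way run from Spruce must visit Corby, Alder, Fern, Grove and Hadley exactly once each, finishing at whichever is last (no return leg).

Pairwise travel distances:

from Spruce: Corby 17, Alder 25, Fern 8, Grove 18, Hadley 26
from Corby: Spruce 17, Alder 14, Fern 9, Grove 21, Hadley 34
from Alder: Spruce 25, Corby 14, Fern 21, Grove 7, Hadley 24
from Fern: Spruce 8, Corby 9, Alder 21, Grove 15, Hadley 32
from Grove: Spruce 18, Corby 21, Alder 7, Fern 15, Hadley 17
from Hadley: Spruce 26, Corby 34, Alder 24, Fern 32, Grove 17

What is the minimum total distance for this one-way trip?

55 — the minimum one-way total.

There are 5! = 120 possible orderings.
Spruce - Corby - Alder - Fern - Grove - Hadley: 17+14+21+15+17 = 84
Spruce - Corby - Alder - Fern - Hadley - Grove: 17+14+21+32+17 = 101
Spruce - Corby - Alder - Grove - Fern - Hadley: 17+14+7+15+32 = 85
Spruce - Corby - Alder - Grove - Hadley - Fern: 17+14+7+17+32 = 87
Spruce - Corby - Alder - Hadley - Fern - Grove: 17+14+24+32+15 = 102
Spruce - Corby - Alder - Hadley - Grove - Fern: 17+14+24+17+15 = 87
Spruce - Corby - Fern - Alder - Grove - Hadley: 17+9+21+7+17 = 71
Spruce - Corby - Fern - Alder - Hadley - Grove: 17+9+21+24+17 = 88
Spruce - Corby - Fern - Grove - Alder - Hadley: 17+9+15+7+24 = 72
Spruce - Corby - Fern - Grove - Hadley - Alder: 17+9+15+17+24 = 82
Spruce - Corby - Fern - Hadley - Alder - Grove: 17+9+32+24+7 = 89
Spruce - Corby - Fern - Hadley - Grove - Alder: 17+9+32+17+7 = 82
Spruce - Corby - Grove - Alder - Fern - Hadley: 17+21+7+21+32 = 98
Spruce - Corby - Grove - Alder - Hadley - Fern: 17+21+7+24+32 = 101
… (106 more)
Spruce - Fern - Corby - Alder - Grove - Hadley: 8+9+14+7+17 = 55  ← best
The minimum is 55.
One shortest path: Spruce → Fern → Corby → Alder → Grove → Hadley.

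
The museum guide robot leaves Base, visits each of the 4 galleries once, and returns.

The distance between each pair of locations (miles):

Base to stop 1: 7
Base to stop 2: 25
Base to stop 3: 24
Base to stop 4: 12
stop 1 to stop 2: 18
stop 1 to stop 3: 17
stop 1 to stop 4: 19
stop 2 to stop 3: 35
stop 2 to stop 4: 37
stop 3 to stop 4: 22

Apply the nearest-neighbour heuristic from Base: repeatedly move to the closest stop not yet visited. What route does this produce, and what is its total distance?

Base → [stop 1:7 / stop 4:12 / stop 3:24 / stop 2:25] → stop 1 (7)
stop 1 → [stop 3:17 / stop 2:18 / stop 4:19] → stop 3 (17)
stop 3 → [stop 4:22 / stop 2:35] → stop 4 (22)
stop 4 → [stop 2:37] → stop 2 (37)
Return stop 2→Base: 25.
Total = 7 + 17 + 22 + 37 + 25 = 108.

Total distance 108 miles via the nearest-neighbour route Base → stop 1 → stop 3 → stop 4 → stop 2 → Base.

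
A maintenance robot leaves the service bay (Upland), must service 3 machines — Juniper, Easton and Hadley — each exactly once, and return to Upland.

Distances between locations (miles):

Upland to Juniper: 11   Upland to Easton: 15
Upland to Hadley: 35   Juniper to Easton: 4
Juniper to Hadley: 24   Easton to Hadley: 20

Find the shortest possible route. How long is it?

70 miles — the shortest possible round trip.

Upland - Juniper - Easton - Hadley - Upland: 11+4+20+35 = 70
Upland - Juniper - Hadley - Easton - Upland: 11+24+20+15 = 70
Upland - Easton - Juniper - Hadley - Upland: 15+4+24+35 = 78
The minimum is 70.
One optimal route: Upland → Juniper → Easton → Hadley → Upland (or its reverse).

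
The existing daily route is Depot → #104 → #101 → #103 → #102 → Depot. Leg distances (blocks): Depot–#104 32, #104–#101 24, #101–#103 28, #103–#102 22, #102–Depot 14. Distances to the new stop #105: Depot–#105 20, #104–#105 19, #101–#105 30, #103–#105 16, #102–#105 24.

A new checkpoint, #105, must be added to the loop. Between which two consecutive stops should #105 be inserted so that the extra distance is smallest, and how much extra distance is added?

Insertion cost between consecutive stops i–j is d(i,#105) + d(#105,j) − d(i,j):
  between Depot and #104: 20 + 19 − 32 = 7
  between #104 and #101: 19 + 30 − 24 = 25
  between #101 and #103: 30 + 16 − 28 = 18
  between #103 and #102: 16 + 24 − 22 = 18
  between #102 and Depot: 24 + 20 − 14 = 30
Cheapest insertion is between Depot and #104, adding 7.
New total = 120 + 7 = 127.

Adding 7 blocks by placing #105 on the Depot–#104 leg.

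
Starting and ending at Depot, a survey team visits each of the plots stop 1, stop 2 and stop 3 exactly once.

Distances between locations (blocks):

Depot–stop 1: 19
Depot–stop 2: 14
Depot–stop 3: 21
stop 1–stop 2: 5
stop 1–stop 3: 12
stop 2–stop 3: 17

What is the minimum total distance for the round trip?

Depot-stop 1-stop 2-stop 3-Depot: 19+5+17+21 = 62
Depot-stop 1-stop 3-stop 2-Depot: 19+12+17+14 = 62
Depot-stop 2-stop 1-stop 3-Depot: 14+5+12+21 = 52
The minimum is 52.
One optimal route: Depot → stop 2 → stop 1 → stop 3 → Depot (or its reverse).

52 blocks — the shortest possible round trip.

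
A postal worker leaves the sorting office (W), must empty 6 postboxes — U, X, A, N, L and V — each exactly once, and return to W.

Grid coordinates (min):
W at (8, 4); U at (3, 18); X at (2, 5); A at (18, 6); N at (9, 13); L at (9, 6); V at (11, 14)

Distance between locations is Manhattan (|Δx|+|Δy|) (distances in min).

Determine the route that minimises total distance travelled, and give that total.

With 6 stops there are 6!/2 = 360 distinct round trips (a route and its reverse cost the same).
W - U - X - A - N - L - V - W: 19+14+17+16+7+10+13 = 96
W - U - X - A - N - V - L - W: 19+14+17+16+3+10+3 = 82
W - U - X - A - L - N - V - W: 19+14+17+9+7+3+13 = 82
W - U - X - A - L - V - N - W: 19+14+17+9+10+3+10 = 82
W - U - X - A - V - N - L - W: 19+14+17+15+3+7+3 = 78
W - U - X - A - V - L - N - W: 19+14+17+15+10+7+10 = 92
W - U - X - N - A - L - V - W: 19+14+15+16+9+10+13 = 96
W - U - X - N - A - V - L - W: 19+14+15+16+15+10+3 = 92
… (352 more)
W - X - U - N - V - A - L - W: 7+14+11+3+15+9+3 = 62  ← best
The minimum is 62.
One optimal route: W → X → U → N → V → A → L → W (or its reverse).

Minimum total distance: 62 min.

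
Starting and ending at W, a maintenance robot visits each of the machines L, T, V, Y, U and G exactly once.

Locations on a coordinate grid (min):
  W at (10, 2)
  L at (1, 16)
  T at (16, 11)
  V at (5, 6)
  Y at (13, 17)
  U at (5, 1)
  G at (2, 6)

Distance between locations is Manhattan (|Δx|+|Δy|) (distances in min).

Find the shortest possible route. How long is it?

Shortest round trip = 62 min.

W→L→T→V→Y→U→G→W: 23+20+16+19+24+8+12 = 122
W→L→T→V→Y→G→U→W: 23+20+16+19+22+8+6 = 114
W→L→T→V→U→Y→G→W: 23+20+16+5+24+22+12 = 122
W→L→T→V→U→G→Y→W: 23+20+16+5+8+22+18 = 112
W→L→T→V→G→Y→U→W: 23+20+16+3+22+24+6 = 114
W→L→T→V→G→U→Y→W: 23+20+16+3+8+24+18 = 112
W→L→T→Y→V→U→G→W: 23+20+9+19+5+8+12 = 96
W→L→T→Y→V→G→U→W: 23+20+9+19+3+8+6 = 88
… (352 more)
W→T→Y→L→G→V→U→W: 15+9+13+11+3+5+6 = 62  ← best
The minimum is 62.
One optimal route: W → T → Y → L → G → V → U → W (or its reverse).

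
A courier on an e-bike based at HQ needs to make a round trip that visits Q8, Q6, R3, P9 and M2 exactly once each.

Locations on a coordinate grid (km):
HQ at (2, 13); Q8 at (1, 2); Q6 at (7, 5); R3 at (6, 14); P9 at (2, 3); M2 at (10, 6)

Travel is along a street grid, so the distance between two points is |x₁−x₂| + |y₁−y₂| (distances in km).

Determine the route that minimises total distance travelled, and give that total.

42 km — the shortest possible round trip.

With 5 stops there are 5!/2 = 60 distinct round trips (a route and its reverse cost the same).
HQ-Q8-Q6-R3-P9-M2-HQ: 12+9+10+15+11+15 = 72
HQ-Q8-Q6-R3-M2-P9-HQ: 12+9+10+12+11+10 = 64
HQ-Q8-Q6-P9-R3-M2-HQ: 12+9+7+15+12+15 = 70
HQ-Q8-Q6-P9-M2-R3-HQ: 12+9+7+11+12+5 = 56
HQ-Q8-Q6-M2-R3-P9-HQ: 12+9+4+12+15+10 = 62
HQ-Q8-Q6-M2-P9-R3-HQ: 12+9+4+11+15+5 = 56
HQ-Q8-R3-Q6-P9-M2-HQ: 12+17+10+7+11+15 = 72
HQ-Q8-R3-Q6-M2-P9-HQ: 12+17+10+4+11+10 = 64
HQ-Q8-R3-P9-Q6-M2-HQ: 12+17+15+7+4+15 = 70
HQ-Q8-R3-P9-M2-Q6-HQ: 12+17+15+11+4+13 = 72
HQ-Q8-R3-M2-Q6-P9-HQ: 12+17+12+4+7+10 = 62
HQ-Q8-R3-M2-P9-Q6-HQ: 12+17+12+11+7+13 = 72
HQ-Q8-P9-Q6-R3-M2-HQ: 12+2+7+10+12+15 = 58
HQ-Q8-P9-Q6-M2-R3-HQ: 12+2+7+4+12+5 = 42
… (46 more)
The minimum is 42.
One optimal route: HQ → Q8 → P9 → Q6 → M2 → R3 → HQ (or its reverse).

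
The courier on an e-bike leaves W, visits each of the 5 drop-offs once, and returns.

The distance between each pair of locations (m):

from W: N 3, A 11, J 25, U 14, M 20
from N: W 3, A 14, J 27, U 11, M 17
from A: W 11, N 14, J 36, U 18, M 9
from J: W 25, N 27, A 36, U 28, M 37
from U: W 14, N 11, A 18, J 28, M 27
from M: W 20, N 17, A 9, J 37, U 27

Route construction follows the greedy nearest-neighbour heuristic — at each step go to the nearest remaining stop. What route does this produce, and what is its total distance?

From W: distances to unvisited — N=3, A=11, U=14, M=20, J=25. Nearest is N (3).
From N: distances to unvisited — U=11, A=14, M=17, J=27. Nearest is U (11).
From U: distances to unvisited — A=18, M=27, J=28. Nearest is A (18).
From A: distances to unvisited — M=9, J=36. Nearest is M (9).
From M: distances to unvisited — J=37. Nearest is J (37).
Return J→W: 25.
Total = 3 + 11 + 18 + 9 + 37 + 25 = 103.

Nearest-neighbour total = 103 m; route W → N → U → A → M → J → W.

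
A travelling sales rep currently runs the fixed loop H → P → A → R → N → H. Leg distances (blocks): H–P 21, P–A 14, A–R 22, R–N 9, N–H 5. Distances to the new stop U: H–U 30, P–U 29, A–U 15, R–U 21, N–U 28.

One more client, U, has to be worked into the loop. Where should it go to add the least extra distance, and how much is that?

Insertion cost between consecutive stops i–j is d(i,U) + d(U,j) − d(i,j):
  between H and P: 30 + 29 − 21 = 38
  between P and A: 29 + 15 − 14 = 30
  between A and R: 15 + 21 − 22 = 14
  between R and N: 21 + 28 − 9 = 40
  between N and H: 28 + 30 − 5 = 53
Cheapest insertion is between A and R, adding 14.
New total = 71 + 14 = 85.

Adding 14 blocks by placing U on the A–R leg.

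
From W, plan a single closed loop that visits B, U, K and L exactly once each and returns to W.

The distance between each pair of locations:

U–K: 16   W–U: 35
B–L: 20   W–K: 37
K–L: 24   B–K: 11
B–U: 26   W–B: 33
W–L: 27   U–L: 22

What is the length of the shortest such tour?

109 — the shortest possible round trip.

There are 12 distinct closed tours to check (reversals are equivalent).
W-B-U-K-L-W: 33+26+16+24+27 = 126
W-B-U-L-K-W: 33+26+22+24+37 = 142
W-B-K-U-L-W: 33+11+16+22+27 = 109
W-B-K-L-U-W: 33+11+24+22+35 = 125
W-B-L-U-K-W: 33+20+22+16+37 = 128
W-B-L-K-U-W: 33+20+24+16+35 = 128
W-U-B-K-L-W: 35+26+11+24+27 = 123
W-U-B-L-K-W: 35+26+20+24+37 = 142
W-U-K-B-L-W: 35+16+11+20+27 = 109
W-U-L-B-K-W: 35+22+20+11+37 = 125
W-K-B-U-L-W: 37+11+26+22+27 = 123
W-K-U-B-L-W: 37+16+26+20+27 = 126
The minimum is 109.
One optimal route: W → B → K → U → L → W (or its reverse).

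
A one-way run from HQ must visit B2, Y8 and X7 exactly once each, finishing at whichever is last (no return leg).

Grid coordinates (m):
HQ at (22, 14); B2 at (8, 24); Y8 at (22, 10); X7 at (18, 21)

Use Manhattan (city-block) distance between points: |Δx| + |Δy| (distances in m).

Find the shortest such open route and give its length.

Shortest open route: 32 m.

There are 3! = 6 possible orderings.
HQ - B2 - Y8 - X7: 24+28+15 = 67
HQ - B2 - X7 - Y8: 24+13+15 = 52
HQ - Y8 - B2 - X7: 4+28+13 = 45
HQ - Y8 - X7 - B2: 4+15+13 = 32
HQ - X7 - B2 - Y8: 11+13+28 = 52
HQ - X7 - Y8 - B2: 11+15+28 = 54
The minimum is 32.
One shortest path: HQ → Y8 → X7 → B2.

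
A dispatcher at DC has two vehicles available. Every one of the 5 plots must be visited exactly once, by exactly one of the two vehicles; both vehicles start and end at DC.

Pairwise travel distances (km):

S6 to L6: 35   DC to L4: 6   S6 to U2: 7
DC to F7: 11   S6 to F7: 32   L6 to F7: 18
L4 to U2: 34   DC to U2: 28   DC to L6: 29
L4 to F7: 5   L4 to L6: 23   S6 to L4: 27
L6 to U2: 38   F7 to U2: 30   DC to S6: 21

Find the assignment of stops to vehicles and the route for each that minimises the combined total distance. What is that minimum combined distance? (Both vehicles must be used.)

Minimum combined distance: 107 km.

There are 2^4 − 1 = 15 ways to divide the 5 stops into two non-empty groups. For each, the best each vehicle can do is its own shortest tour through its group:
  {S6} + {L4, L6, F7, U2}: 42 + 95 = 137
  {L4} + {S6, L6, F7, U2}: 12 + 95 = 107
  {S6, L4} + {L6, F7, U2}: 54 + 95 = 149
  {L6} + {S6, L4, F7, U2}: 58 + 69 = 127
  {S6, L6} + {L4, F7, U2}: 85 + 69 = 154
  {L4, L6} + {S6, F7, U2}: 58 + 69 = 127
  … (15 splits in total)
Best: vehicle 1 DC → L4 → DC = 12; vehicle 2 DC → S6 → U2 → L6 → F7 → DC = 95; combined 107.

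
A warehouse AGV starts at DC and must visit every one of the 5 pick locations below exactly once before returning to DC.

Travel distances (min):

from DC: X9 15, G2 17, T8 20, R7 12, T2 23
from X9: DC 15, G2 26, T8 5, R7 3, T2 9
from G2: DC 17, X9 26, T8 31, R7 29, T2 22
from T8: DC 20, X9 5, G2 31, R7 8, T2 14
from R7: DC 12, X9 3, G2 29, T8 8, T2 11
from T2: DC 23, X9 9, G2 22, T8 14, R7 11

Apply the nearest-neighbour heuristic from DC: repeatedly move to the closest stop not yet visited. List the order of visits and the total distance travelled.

Total distance 73 min via the nearest-neighbour route DC → R7 → X9 → T8 → T2 → G2 → DC.

At DC the remaining stops are R7 12, X9 15, G2 17, T8 20, T2 23; go to R7.
At R7 the remaining stops are X9 3, T8 8, T2 11, G2 29; go to X9.
At X9 the remaining stops are T8 5, T2 9, G2 26; go to T8.
At T8 the remaining stops are T2 14, G2 31; go to T2.
At T2 the remaining stops are G2 22; go to G2.
Return G2→DC: 17.
Total = 12 + 3 + 5 + 14 + 22 + 17 = 73.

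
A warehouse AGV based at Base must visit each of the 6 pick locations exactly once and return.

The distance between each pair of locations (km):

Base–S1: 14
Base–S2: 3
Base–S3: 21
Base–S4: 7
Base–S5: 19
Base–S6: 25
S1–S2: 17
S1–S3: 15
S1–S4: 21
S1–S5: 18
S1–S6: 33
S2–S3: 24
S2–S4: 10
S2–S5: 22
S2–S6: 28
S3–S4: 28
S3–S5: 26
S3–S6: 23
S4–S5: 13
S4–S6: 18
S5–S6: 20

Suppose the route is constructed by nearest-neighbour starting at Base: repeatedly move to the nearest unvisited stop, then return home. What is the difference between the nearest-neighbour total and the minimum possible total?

Base: S2=3, S4=7, S1=14, S5=19, S3=21, S6=25 ⇒ S2
S2: S4=10, S1=17, S5=22, S3=24, S6=28 ⇒ S4
S4: S5=13, S6=18, S1=21, S3=28 ⇒ S5
S5: S1=18, S6=20, S3=26 ⇒ S1
S1: S3=15, S6=33 ⇒ S3
S3: S6=23 ⇒ S6
NN route Base → S2 → S4 → S5 → S1 → S3 → S6 → Base costs 107.
Optimal: Base → S1 → S3 → S6 → S5 → S4 → S2 → Base costs 98 (by enumerating all 360 distinct tours).
Excess = 107 − 98 = 9.

9 km longer than the optimal tour.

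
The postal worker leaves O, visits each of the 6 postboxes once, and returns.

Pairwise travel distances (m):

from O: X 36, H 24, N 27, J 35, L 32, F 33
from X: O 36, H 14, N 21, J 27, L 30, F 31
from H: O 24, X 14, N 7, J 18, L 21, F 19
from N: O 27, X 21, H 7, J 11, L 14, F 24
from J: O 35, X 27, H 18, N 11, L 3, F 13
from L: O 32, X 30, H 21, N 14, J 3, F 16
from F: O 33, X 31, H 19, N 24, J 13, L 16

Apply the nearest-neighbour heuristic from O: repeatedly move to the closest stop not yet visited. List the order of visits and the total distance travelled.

At O the remaining stops are H 24, N 27, L 32, F 33, J 35, X 36; go to H.
At H the remaining stops are N 7, X 14, J 18, F 19, L 21; go to N.
At N the remaining stops are J 11, L 14, X 21, F 24; go to J.
At J the remaining stops are L 3, F 13, X 27; go to L.
At L the remaining stops are F 16, X 30; go to F.
At F the remaining stops are X 31; go to X.
Return X→O: 36.
Total = 24 + 7 + 11 + 3 + 16 + 31 + 36 = 128.

Nearest-neighbour total = 128 m; route O → H → N → J → L → F → X → O.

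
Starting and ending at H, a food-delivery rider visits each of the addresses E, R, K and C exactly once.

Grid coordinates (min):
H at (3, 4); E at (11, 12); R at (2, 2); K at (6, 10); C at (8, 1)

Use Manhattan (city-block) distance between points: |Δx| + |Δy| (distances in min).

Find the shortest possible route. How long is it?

With 4 stops there are 4!/2 = 12 distinct round trips (a route and its reverse cost the same).
H-E-R-K-C-H: 16+19+12+11+8 = 66
H-E-R-C-K-H: 16+19+7+11+9 = 62
H-E-K-R-C-H: 16+7+12+7+8 = 50
H-E-K-C-R-H: 16+7+11+7+3 = 44
H-E-C-R-K-H: 16+14+7+12+9 = 58
H-E-C-K-R-H: 16+14+11+12+3 = 56
H-R-E-K-C-H: 3+19+7+11+8 = 48
H-R-E-C-K-H: 3+19+14+11+9 = 56
H-R-K-E-C-H: 3+12+7+14+8 = 44
H-R-C-E-K-H: 3+7+14+7+9 = 40
H-K-E-R-C-H: 9+7+19+7+8 = 50
H-K-R-E-C-H: 9+12+19+14+8 = 62
The minimum is 40.
One optimal route: H → R → C → E → K → H (or its reverse).

Minimum total distance: 40 min.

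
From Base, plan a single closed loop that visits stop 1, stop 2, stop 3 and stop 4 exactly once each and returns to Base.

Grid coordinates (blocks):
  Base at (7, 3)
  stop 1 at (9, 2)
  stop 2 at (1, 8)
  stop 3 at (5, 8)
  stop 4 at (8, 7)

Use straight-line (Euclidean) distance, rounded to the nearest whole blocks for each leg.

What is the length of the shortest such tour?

Base-stop 1-stop 2-stop 3-stop 4-Base: 2+10+4+3+4 = 23
Base-stop 1-stop 2-stop 4-stop 3-Base: 2+10+7+3+5 = 27
Base-stop 1-stop 3-stop 2-stop 4-Base: 2+7+4+7+4 = 24
Base-stop 1-stop 3-stop 4-stop 2-Base: 2+7+3+7+8 = 27
Base-stop 1-stop 4-stop 2-stop 3-Base: 2+5+7+4+5 = 23
Base-stop 1-stop 4-stop 3-stop 2-Base: 2+5+3+4+8 = 22
Base-stop 2-stop 1-stop 3-stop 4-Base: 8+10+7+3+4 = 32
Base-stop 2-stop 1-stop 4-stop 3-Base: 8+10+5+3+5 = 31
Base-stop 2-stop 3-stop 1-stop 4-Base: 8+4+7+5+4 = 28
Base-stop 2-stop 4-stop 1-stop 3-Base: 8+7+5+7+5 = 32
Base-stop 3-stop 1-stop 2-stop 4-Base: 5+7+10+7+4 = 33
Base-stop 3-stop 2-stop 1-stop 4-Base: 5+4+10+5+4 = 28
The minimum is 22.
One optimal route: Base → stop 1 → stop 4 → stop 3 → stop 2 → Base (or its reverse).

Shortest round trip = 22 blocks.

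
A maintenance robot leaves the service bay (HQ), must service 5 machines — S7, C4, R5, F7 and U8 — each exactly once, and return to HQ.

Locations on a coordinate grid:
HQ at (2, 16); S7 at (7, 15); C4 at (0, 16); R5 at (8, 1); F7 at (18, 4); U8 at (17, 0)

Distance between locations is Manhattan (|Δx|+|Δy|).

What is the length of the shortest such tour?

HQ-S7-C4-R5-F7-U8-HQ: 6+8+23+13+5+31 = 86
HQ-S7-C4-R5-U8-F7-HQ: 6+8+23+10+5+28 = 80
HQ-S7-C4-F7-R5-U8-HQ: 6+8+30+13+10+31 = 98
HQ-S7-C4-F7-U8-R5-HQ: 6+8+30+5+10+21 = 80
HQ-S7-C4-U8-R5-F7-HQ: 6+8+33+10+13+28 = 98
HQ-S7-C4-U8-F7-R5-HQ: 6+8+33+5+13+21 = 86
HQ-S7-R5-C4-F7-U8-HQ: 6+15+23+30+5+31 = 110
HQ-S7-R5-C4-U8-F7-HQ: 6+15+23+33+5+28 = 110
HQ-S7-R5-F7-C4-U8-HQ: 6+15+13+30+33+31 = 128
HQ-S7-R5-F7-U8-C4-HQ: 6+15+13+5+33+2 = 74
HQ-S7-R5-U8-C4-F7-HQ: 6+15+10+33+30+28 = 122
HQ-S7-R5-U8-F7-C4-HQ: 6+15+10+5+30+2 = 68
HQ-S7-F7-C4-R5-U8-HQ: 6+22+30+23+10+31 = 122
HQ-S7-F7-C4-U8-R5-HQ: 6+22+30+33+10+21 = 122
… (46 more)
The minimum is 68.
One optimal route: HQ → S7 → R5 → U8 → F7 → C4 → HQ (or its reverse).

Minimum total distance: 68.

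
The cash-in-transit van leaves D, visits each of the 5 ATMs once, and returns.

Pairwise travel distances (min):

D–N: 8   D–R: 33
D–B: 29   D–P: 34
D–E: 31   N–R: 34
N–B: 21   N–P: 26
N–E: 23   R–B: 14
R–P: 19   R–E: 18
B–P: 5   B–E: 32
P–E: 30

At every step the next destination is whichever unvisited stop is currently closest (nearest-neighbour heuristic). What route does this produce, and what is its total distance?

102 min along D → N → B → P → R → E → D.

At D the remaining stops are N 8, B 29, E 31, R 33, P 34; go to N.
At N the remaining stops are B 21, E 23, P 26, R 34; go to B.
At B the remaining stops are P 5, R 14, E 32; go to P.
At P the remaining stops are R 19, E 30; go to R.
At R the remaining stops are E 18; go to E.
Return E→D: 31.
Total = 8 + 21 + 5 + 19 + 18 + 31 = 102.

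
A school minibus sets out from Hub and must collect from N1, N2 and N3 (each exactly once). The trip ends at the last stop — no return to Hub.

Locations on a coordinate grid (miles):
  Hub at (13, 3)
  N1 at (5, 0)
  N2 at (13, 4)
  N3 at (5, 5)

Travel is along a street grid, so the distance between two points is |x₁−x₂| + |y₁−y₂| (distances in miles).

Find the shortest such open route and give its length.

15 miles — the minimum one-way total.

There are 3! = 6 possible orderings.
Hub→N1→N2→N3: 11+12+9 = 32
Hub→N1→N3→N2: 11+5+9 = 25
Hub→N2→N1→N3: 1+12+5 = 18
Hub→N2→N3→N1: 1+9+5 = 15
Hub→N3→N1→N2: 10+5+12 = 27
Hub→N3→N2→N1: 10+9+12 = 31
The minimum is 15.
One shortest path: Hub → N2 → N3 → N1.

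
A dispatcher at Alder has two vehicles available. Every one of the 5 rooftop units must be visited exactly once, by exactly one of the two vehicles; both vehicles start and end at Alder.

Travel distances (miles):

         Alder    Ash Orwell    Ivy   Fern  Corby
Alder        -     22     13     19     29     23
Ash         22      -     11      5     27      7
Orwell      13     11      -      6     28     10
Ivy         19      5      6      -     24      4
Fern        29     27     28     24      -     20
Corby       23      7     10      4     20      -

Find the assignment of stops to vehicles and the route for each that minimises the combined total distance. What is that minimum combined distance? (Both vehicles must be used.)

Check every non-empty split of the stops between the two vehicles; for each half take its own optimal tour:
  {Ash} + {Orwell, Ivy, Fern, Corby}: 44 + 72 = 116
  {Orwell} + {Ash, Ivy, Fern, Corby}: 26 + 80 = 106
  {Ash, Orwell} + {Ivy, Fern, Corby}: 46 + 72 = 118
  {Ivy} + {Ash, Orwell, Fern, Corby}: 38 + 80 = 118
  {Ash, Ivy} + {Orwell, Fern, Corby}: 46 + 72 = 118
  {Orwell, Ivy} + {Ash, Fern, Corby}: 38 + 78 = 116
  … (15 splits in total)
Best: vehicle 1 Alder → Orwell → Alder = 26; vehicle 2 Alder → Ash → Ivy → Corby → Fern → Alder = 80; combined 106.

106 miles — the smallest possible combined total.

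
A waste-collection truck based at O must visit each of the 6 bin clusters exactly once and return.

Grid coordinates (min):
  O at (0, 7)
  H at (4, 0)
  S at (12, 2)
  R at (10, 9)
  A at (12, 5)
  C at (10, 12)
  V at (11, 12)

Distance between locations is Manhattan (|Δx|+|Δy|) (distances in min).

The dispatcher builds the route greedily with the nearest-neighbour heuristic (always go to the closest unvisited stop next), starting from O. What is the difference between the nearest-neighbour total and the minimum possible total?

O: H=11, R=12, A=14, C=15, V=16, S=17 ⇒ H
H: S=10, A=13, R=15, C=18, V=19 ⇒ S
S: A=3, R=9, V=11, C=12 ⇒ A
A: R=6, V=8, C=9 ⇒ R
R: C=3, V=4 ⇒ C
C: V=1 ⇒ V
NN route O → H → S → A → R → C → V → O costs 50.
Optimal: O → H → S → A → V → C → R → O costs 48 (by enumerating all 360 distinct tours).
Excess = 50 − 48 = 2.

Excess over optimum: 2 min.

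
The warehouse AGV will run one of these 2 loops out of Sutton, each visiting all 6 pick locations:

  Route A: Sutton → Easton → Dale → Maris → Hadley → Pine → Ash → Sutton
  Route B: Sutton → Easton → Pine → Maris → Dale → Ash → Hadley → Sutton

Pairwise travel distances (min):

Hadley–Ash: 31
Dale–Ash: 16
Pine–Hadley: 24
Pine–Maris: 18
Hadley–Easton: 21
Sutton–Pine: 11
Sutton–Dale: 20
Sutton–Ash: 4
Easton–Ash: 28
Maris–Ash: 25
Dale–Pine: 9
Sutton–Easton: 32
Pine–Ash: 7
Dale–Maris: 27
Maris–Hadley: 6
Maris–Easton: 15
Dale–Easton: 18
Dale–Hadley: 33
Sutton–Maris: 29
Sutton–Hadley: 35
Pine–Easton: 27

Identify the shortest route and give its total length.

Shortest is Route A, total 118 min.

Route A: 32 + 18 + 27 + 6 + 24 + 7 + 4 = 118
Route B: 32 + 27 + 18 + 27 + 16 + 31 + 35 = 186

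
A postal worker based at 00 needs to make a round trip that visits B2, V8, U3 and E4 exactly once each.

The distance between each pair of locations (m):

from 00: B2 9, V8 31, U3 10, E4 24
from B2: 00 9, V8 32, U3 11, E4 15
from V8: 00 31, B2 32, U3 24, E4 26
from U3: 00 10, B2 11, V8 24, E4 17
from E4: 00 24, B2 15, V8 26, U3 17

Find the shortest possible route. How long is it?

Minimum total distance: 84 m.

There are 12 distinct closed tours to check (reversals are equivalent).
00-B2-V8-U3-E4-00: 9+32+24+17+24 = 106
00-B2-V8-E4-U3-00: 9+32+26+17+10 = 94
00-B2-U3-V8-E4-00: 9+11+24+26+24 = 94
00-B2-U3-E4-V8-00: 9+11+17+26+31 = 94
00-B2-E4-V8-U3-00: 9+15+26+24+10 = 84
00-B2-E4-U3-V8-00: 9+15+17+24+31 = 96
00-V8-B2-U3-E4-00: 31+32+11+17+24 = 115
00-V8-B2-E4-U3-00: 31+32+15+17+10 = 105
00-V8-U3-B2-E4-00: 31+24+11+15+24 = 105
00-V8-E4-B2-U3-00: 31+26+15+11+10 = 93
00-U3-B2-V8-E4-00: 10+11+32+26+24 = 103
00-U3-V8-B2-E4-00: 10+24+32+15+24 = 105
The minimum is 84.
One optimal route: 00 → B2 → E4 → V8 → U3 → 00 (or its reverse).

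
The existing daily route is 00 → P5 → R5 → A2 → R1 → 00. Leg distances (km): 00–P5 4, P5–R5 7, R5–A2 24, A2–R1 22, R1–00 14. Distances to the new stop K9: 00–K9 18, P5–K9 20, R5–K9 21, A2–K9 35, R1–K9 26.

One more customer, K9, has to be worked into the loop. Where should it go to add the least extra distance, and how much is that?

Minimum extra distance: 30 km, inserting K9 between R1 and 00.

Insertion cost between consecutive stops i–j is d(i,K9) + d(K9,j) − d(i,j):
  between 00 and P5: 18 + 20 − 4 = 34
  between P5 and R5: 20 + 21 − 7 = 34
  between R5 and A2: 21 + 35 − 24 = 32
  between A2 and R1: 35 + 26 − 22 = 39
  between R1 and 00: 26 + 18 − 14 = 30
Cheapest insertion is between R1 and 00, adding 30.
New total = 71 + 30 = 101.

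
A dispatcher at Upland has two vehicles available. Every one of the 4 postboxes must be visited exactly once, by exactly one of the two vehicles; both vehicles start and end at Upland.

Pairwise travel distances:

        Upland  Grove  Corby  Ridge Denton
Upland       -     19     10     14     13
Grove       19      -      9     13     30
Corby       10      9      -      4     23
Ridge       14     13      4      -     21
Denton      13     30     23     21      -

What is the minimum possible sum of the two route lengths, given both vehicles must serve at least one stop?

Try each way of splitting the stops between the two vehicles (each non-empty) and, for each split, find the best tour for each vehicle:
  {Grove} + {Corby, Ridge, Denton}: 38 + 48 = 86
  {Corby} + {Grove, Ridge, Denton}: 20 + 66 = 86
  {Grove, Corby} + {Ridge, Denton}: 38 + 48 = 86
  {Ridge} + {Grove, Corby, Denton}: 28 + 62 = 90
  {Grove, Ridge} + {Corby, Denton}: 46 + 46 = 92
  {Corby, Ridge} + {Grove, Denton}: 28 + 62 = 90
  … (7 splits in total)
  {Grove, Corby, Ridge} + {Denton}: 46 + 26 = 72  ← best
Best: vehicle 1 Upland → Grove → Corby → Ridge → Upland = 46; vehicle 2 Upland → Denton → Upland = 26; combined 72.

Minimum combined distance: 72.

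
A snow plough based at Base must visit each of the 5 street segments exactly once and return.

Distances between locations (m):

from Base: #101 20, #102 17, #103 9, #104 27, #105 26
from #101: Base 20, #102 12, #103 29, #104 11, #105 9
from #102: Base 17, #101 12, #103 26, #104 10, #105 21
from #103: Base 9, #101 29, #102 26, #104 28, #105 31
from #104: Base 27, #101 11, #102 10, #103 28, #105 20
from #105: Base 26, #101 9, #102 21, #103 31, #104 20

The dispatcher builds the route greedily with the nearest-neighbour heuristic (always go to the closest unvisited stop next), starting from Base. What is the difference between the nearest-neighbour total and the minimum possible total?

Base: #103=9, #102=17, #101=20, #105=26, #104=27 ⇒ #103
#103: #102=26, #104=28, #101=29, #105=31 ⇒ #102
#102: #104=10, #101=12, #105=21 ⇒ #104
#104: #101=11, #105=20 ⇒ #101
#101: #105=9 ⇒ #105
NN route Base → #103 → #102 → #104 → #101 → #105 → Base costs 91.
Optimal: Base → #102 → #104 → #101 → #105 → #103 → Base costs 87 (by enumerating all 60 distinct tours).
Excess = 91 − 87 = 4.

Excess over optimum: 4 m.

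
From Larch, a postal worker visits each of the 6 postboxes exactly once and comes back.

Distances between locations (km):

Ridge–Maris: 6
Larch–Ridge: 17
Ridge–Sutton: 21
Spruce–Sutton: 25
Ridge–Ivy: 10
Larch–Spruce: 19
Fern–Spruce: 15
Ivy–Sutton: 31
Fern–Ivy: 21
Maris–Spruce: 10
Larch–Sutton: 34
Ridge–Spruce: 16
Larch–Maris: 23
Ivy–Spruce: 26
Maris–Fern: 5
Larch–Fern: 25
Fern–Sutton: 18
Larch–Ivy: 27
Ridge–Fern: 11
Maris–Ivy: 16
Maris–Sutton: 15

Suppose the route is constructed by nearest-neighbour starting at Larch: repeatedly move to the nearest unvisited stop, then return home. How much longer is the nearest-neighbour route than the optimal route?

Larch: Ridge=17, Spruce=19, Maris=23, Fern=25, Ivy=27, Sutton=34 ⇒ Ridge
Ridge: Maris=6, Ivy=10, Fern=11, Spruce=16, Sutton=21 ⇒ Maris
Maris: Fern=5, Spruce=10, Sutton=15, Ivy=16 ⇒ Fern
Fern: Spruce=15, Sutton=18, Ivy=21 ⇒ Spruce
Spruce: Sutton=25, Ivy=26 ⇒ Sutton
Sutton: Ivy=31 ⇒ Ivy
NN route Larch → Ridge → Maris → Fern → Spruce → Sutton → Ivy → Larch costs 126.
Optimal: Larch → Ridge → Ivy → Maris → Fern → Sutton → Spruce → Larch costs 110 (by enumerating all 360 distinct tours).
Excess = 126 − 110 = 16.

16 km longer than the optimal tour.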